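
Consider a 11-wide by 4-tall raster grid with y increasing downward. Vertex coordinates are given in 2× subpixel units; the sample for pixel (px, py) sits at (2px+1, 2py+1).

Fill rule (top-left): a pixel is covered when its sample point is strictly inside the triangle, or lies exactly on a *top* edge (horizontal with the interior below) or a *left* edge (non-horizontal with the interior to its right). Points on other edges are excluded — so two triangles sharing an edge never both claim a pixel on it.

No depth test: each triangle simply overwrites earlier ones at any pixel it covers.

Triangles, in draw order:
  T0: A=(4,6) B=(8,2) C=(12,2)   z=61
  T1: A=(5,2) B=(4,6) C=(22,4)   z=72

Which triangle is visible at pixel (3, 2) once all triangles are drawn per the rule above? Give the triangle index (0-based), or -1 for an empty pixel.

T0:
  2·area = 16
  edge (4, 6)→(8, 2): d=(4,-4) top-left  bias=+0
  edge (8, 2)→(12, 2): d=(4,0) top-left  bias=+0
  edge (12, 2)→(4, 6): d=(-8,4) right/bottom  bias=-1
    (4,0)@(9, 1): e=[0,-4,20] → .  [on edge]
    (3,1)@(7, 3): e=[0,4,12] → X  [on edge]
    (4,1)@(9, 3): e=[8,4,4] → X
    (5,1)@(11, 3): e=[16,4,-4] → .
    (2,2)@(5, 5): e=[0,12,4] → X  [on edge]
    (3,2)@(7, 5): e=[8,12,-4] → .
    (4,2)@(9, 5): e=[16,12,-12] → .
    (1,3)@(3, 7): e=[0,20,-4] → .  [on edge]
    (2,3)@(5, 7): e=[8,20,-12] → .
  covered (3 px):
    . . . . . . . . . . .
    . . . X X . . . . . .
    . . X . . . . . . . .
    . . . . . . . . . . .
T1:
  2·area = 70  (B↔C swapped to make it positive)
  edge (5, 2)→(22, 4): d=(17,2) right/bottom  bias=-1
  edge (22, 4)→(4, 6): d=(-18,2) right/bottom  bias=-1
  edge (4, 6)→(5, 2): d=(1,-4) top-left  bias=+0
    (2,1)@(5, 3): e=[17,52,1] → X
    (3,1)@(7, 3): e=[13,48,9] → X
    (4,1)@(9, 3): e=[9,44,17] → X
    (5,1)@(11, 3): e=[5,40,25] → X
    (6,1)@(13, 3): e=[1,36,33] → X
    (7,1)@(15, 3): e=[-3,32,41] → .
    (2,2)@(5, 5): e=[51,16,3] → X
    (6,2)@(13, 5): e=[35,0,35] → .  [on edge]
    (2,3)@(5, 7): e=[85,-20,5] → .
    (3,3)@(7, 7): e=[81,-24,13] → .
    (4,3)@(9, 7): e=[77,-28,21] → .
    (5,3)@(11, 7): e=[73,-32,29] → .
  covered (9 px):
    . . . . . . . . . . .
    . . X X X X X . . . .
    . . X X X X . . . . .
    . . . . . . . . . . .

Z-buffer (winner per pixel, '.' = empty):
  . . . . . . . . . . .
  . . 1 1 1 1 1 . . . .
  . . 1 1 1 1 . . . . .
  . . . . . . . . . . .

Result: 1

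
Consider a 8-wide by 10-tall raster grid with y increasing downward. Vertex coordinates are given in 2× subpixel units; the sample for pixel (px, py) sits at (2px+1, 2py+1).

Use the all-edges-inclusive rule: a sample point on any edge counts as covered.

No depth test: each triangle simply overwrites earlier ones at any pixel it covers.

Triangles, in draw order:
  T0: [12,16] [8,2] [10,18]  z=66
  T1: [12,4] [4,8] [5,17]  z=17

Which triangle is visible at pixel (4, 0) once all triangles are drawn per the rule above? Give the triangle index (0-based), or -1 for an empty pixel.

T0:
  2·area = 36  (B↔C swapped to make it positive)
  edge (12, 16)→(10, 18): d=(-2,2) inclusive
  edge (10, 18)→(8, 2): d=(-2,-16) inclusive
  edge (8, 2)→(12, 16): d=(4,14) inclusive
    (4,3)@(9, 7): e=[24,6,6] → X
    (5,3)@(11, 7): e=[20,38,-22] → .
    (4,4)@(9, 9): e=[20,2,14] → X
    (5,4)@(11, 9): e=[16,34,-14] → .
    (4,5)@(9, 11): e=[16,-2,22] → .
    (5,6)@(11, 13): e=[8,26,2] → X
    (6,6)@(13, 13): e=[4,58,-26] → .
    (7,6)@(15, 13): e=[0,90,-54] → .  [on edge]
    (5,7)@(11, 15): e=[4,22,10] → X
    (6,7)@(13, 15): e=[0,54,-18] → .  [on edge]
    (5,8)@(11, 17): e=[0,18,18] → X  [on edge]
    (6,8)@(13, 17): e=[-4,50,-10] → .
    (4,9)@(9, 19): e=[0,-18,54] → .  [on edge]
  covered (5 px):
    . . . . . . . .
    . . . . . . . .
    . . . . . . . .
    . . . . X . . .
    . . . . X . . .
    . . . . . . . .
    . . . . . X . .
    . . . . . X . .
    . . . . . X . .
    . . . . . . . .
T1:
  2·area = 76  (B↔C swapped to make it positive)
  edge (12, 4)→(5, 17): d=(-7,13) inclusive
  edge (5, 17)→(4, 8): d=(-1,-9) inclusive
  edge (4, 8)→(12, 4): d=(8,-4) inclusive
    (5,2)@(11, 5): e=[6,66,4] → X
    (6,2)@(13, 5): e=[-20,84,12] → .
    (3,3)@(7, 7): e=[44,28,4] → X
    (4,3)@(9, 7): e=[18,46,12] → X
    (5,3)@(11, 7): e=[-8,64,20] → .
    (2,4)@(5, 9): e=[56,8,12] → X
    (5,4)@(11, 9): e=[-22,62,36] → .
    (2,5)@(5, 11): e=[42,6,28] → X
    (4,5)@(9, 11): e=[-10,42,44] → .
    (2,6)@(5, 13): e=[28,4,44] → X
    (4,6)@(9, 13): e=[-24,40,60] → .
    (2,7)@(5, 15): e=[14,2,60] → X
    (2,8)@(5, 17): e=[0,0,76] → X  [on edge]
  covered (12 px):
    . . . . . . . .
    . . . . . . . .
    . . . . . X . .
    . . . X X . . .
    . . X X X . . .
    . . X X . . . .
    . . X X . . . .
    . . X . . . . .
    . . X . . . . .
    . . . . . . . .

Z-buffer (winner per pixel, '.' = empty):
  . . . . . . . .
  . . . . . . . .
  . . . . . 1 . .
  . . . 1 1 . . .
  . . 1 1 1 . . .
  . . 1 1 . . . .
  . . 1 1 . 0 . .
  . . 1 . . 0 . .
  . . 1 . . 0 . .
  . . . . . . . .

Answer: -1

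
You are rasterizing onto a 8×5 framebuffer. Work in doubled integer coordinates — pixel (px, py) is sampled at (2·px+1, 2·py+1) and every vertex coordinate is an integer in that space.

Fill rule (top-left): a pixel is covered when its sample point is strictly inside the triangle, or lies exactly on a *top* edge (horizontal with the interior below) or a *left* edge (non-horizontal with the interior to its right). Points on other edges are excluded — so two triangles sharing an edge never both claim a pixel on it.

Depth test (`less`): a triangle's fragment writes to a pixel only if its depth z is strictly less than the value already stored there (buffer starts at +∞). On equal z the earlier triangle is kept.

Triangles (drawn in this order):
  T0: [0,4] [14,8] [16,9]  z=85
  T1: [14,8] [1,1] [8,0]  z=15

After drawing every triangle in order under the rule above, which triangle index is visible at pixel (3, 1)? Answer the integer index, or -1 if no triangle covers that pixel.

T0:
  2·area = 6
  edge (0, 4)→(14, 8): d=(14,4) right/bottom  bias=-1
  edge (14, 8)→(16, 9): d=(2,1) right/bottom  bias=-1
  edge (16, 9)→(0, 4): d=(-16,-5) top-left  bias=+0
  covered (0 px):
    · · · · · · · ·
    · · · · · · · ·
    · · · · · · · ·
    · · · · · · · ·
    · · · · · · · ·
T1:
  2·area = 62
  edge (14, 8)→(1, 1): d=(-13,-7) top-left  bias=+0
  edge (1, 1)→(8, 0): d=(7,-1) top-left  bias=+0
  edge (8, 0)→(14, 8): d=(6,8) right/bottom  bias=-1
    (0,0)@(1, 1): e=[0,0,62] → #  [on edge]
    (1,0)@(3, 1): e=[14,2,46] → #
    (2,0)@(5, 1): e=[28,4,30] → #
    (3,0)@(7, 1): e=[42,6,14] → #
    (4,0)@(9, 1): e=[56,8,-2] → ·
    (0,1)@(1, 3): e=[-26,14,74] → ·
    (1,1)@(3, 3): e=[-12,16,58] → ·
    (2,1)@(5, 3): e=[2,18,42] → #
    (4,1)@(9, 3): e=[30,22,10] → #
    (5,1)@(11, 3): e=[44,24,-6] → ·
    (2,2)@(5, 5): e=[-24,32,54] → ·
    (3,2)@(7, 5): e=[-10,34,38] → ·
  covered (10 px):
    # # # # · · · ·
    · · # # # · · ·
    · · · · # # · ·
    · · · · · · # ·
    · · · · · · · ·

Z-buffer (winner per pixel, '.' = empty):
  1 1 1 1 . . . .
  . . 1 1 1 . . .
  . . . . 1 1 . .
  . . . . . . 1 .
  . . . . . . . .

Final: 1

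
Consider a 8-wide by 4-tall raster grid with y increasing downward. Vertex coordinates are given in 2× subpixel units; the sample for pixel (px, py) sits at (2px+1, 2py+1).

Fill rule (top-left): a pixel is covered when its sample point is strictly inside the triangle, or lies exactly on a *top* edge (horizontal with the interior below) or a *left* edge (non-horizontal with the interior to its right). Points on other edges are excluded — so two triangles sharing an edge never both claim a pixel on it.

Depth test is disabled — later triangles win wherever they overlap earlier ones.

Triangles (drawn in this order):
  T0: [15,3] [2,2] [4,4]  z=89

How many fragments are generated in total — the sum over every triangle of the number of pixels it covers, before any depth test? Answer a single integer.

T0:
  2·area = 24  (B↔C swapped to make it positive)
  edge (15, 3)→(4, 4): d=(-11,1) right/bottom  bias=-1
  edge (4, 4)→(2, 2): d=(-2,-2) top-left  bias=+0
  edge (2, 2)→(15, 3): d=(13,1) right/bottom  bias=-1
    (0,0)@(1, 1): e=[36,0,-12] → .  [on edge]
    (1,1)@(3, 3): e=[12,0,12] → X  [on edge]
    (2,1)@(5, 3): e=[10,4,10] → X
    (3,1)@(7, 3): e=[8,8,8] → X
    (4,1)@(9, 3): e=[6,12,6] → X
    (5,1)@(11, 3): e=[4,16,4] → X
    (6,1)@(13, 3): e=[2,20,2] → X
    (7,1)@(15, 3): e=[0,24,0] → .  [on edge]
    (1,2)@(3, 5): e=[-10,-4,38] → .
    (2,2)@(5, 5): e=[-12,0,36] → .  [on edge]
    (3,2)@(7, 5): e=[-14,4,34] → .
    (4,2)@(9, 5): e=[-16,8,32] → .
    (3,3)@(7, 7): e=[-36,0,60] → .  [on edge]
  covered (6 px):
    . . . . . . . .
    . X X X X X X .
    . . . . . . . .
    . . . . . . . .

Result: 6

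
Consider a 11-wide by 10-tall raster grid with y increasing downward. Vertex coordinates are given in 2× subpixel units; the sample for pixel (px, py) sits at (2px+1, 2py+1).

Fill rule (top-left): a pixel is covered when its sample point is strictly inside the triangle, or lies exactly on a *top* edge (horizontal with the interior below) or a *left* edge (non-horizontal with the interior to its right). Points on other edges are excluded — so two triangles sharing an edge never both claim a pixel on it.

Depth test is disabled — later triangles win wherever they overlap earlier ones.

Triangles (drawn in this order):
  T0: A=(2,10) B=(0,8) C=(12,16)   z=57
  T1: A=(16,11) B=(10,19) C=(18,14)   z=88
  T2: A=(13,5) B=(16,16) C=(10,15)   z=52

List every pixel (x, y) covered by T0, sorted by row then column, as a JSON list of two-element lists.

T0:
  2·area = 8
  edge (2, 10)→(0, 8): d=(-2,-2) top-left  bias=+0
  edge (0, 8)→(12, 16): d=(12,8) right/bottom  bias=-1
  edge (12, 16)→(2, 10): d=(-10,-6) top-left  bias=+0
    (0,4)@(1, 9): e=[0,4,4] → X  [on edge]
    (1,4)@(3, 9): e=[4,-12,16] → .
    (0,5)@(1, 11): e=[-4,28,-16] → .
    (1,5)@(3, 11): e=[0,12,-4] → .  [on edge]
    (2,6)@(5, 13): e=[0,20,-12] → .  [on edge]
    (3,6)@(7, 13): e=[4,4,0] → X  [on edge]
    (4,6)@(9, 13): e=[8,-12,12] → .
    (3,7)@(7, 15): e=[0,28,-20] → .  [on edge]
    (4,8)@(9, 17): e=[0,36,-28] → .  [on edge]
    (5,9)@(11, 19): e=[0,44,-36] → .  [on edge]
    (8,9)@(17, 19): e=[12,-4,0] → .  [on edge]
  covered (2 px):
    . . . . . . . . . . .
    . . . . . . . . . . .
    . . . . . . . . . . .
    . . . . . . . . . . .
    X . . . . . . . . . .
    . . . . . . . . . . .
    . . . X . . . . . . .
    . . . . . . . . . . .
    . . . . . . . . . . .
    . . . . . . . . . . .
T1:
  2·area = 34  (B↔C swapped to make it positive)
  edge (16, 11)→(18, 14): d=(2,3) right/bottom  bias=-1
  edge (18, 14)→(10, 19): d=(-8,5) right/bottom  bias=-1
  edge (10, 19)→(16, 11): d=(6,-8) top-left  bias=+0
    (9,3)@(19, 7): e=[-17,51,0] → .  [on edge]
    (7,6)@(15, 13): e=[7,23,4] → X
    (8,6)@(17, 13): e=[1,13,20] → X
    (9,6)@(19, 13): e=[-5,3,36] → .
    (6,7)@(13, 15): e=[17,17,0] → X  [on edge]
    (8,7)@(17, 15): e=[5,-3,32] → .
    (6,8)@(13, 17): e=[21,1,12] → X
    (7,8)@(15, 17): e=[15,-9,28] → .
    (6,9)@(13, 19): e=[25,-15,24] → .
  covered (5 px):
    . . . . . . . . . . .
    . . . . . . . . . . .
    . . . . . . . . . . .
    . . . . . . . . . . .
    . . . . . . . . . . .
    . . . . . . . . . . .
    . . . . . . . X X . .
    . . . . . . X X . . .
    . . . . . . X . . . .
    . . . . . . . . . . .
T2:
  2·area = 63
  edge (13, 5)→(16, 16): d=(3,11) right/bottom  bias=-1
  edge (16, 16)→(10, 15): d=(-6,-1) top-left  bias=+0
  edge (10, 15)→(13, 5): d=(3,-10) top-left  bias=+0
    (6,2)@(13, 5): e=[0,63,0] → .  [on edge]
    (6,3)@(13, 7): e=[6,51,6] → X
    (7,3)@(15, 7): e=[-16,53,26] → .
    (6,4)@(13, 9): e=[12,39,12] → X
    (7,4)@(15, 9): e=[-10,41,32] → .
    (6,5)@(13, 11): e=[18,27,18] → X
    (7,5)@(15, 11): e=[-4,29,38] → .
    (5,6)@(11, 13): e=[46,13,4] → X
    (7,6)@(15, 13): e=[2,17,44] → X
    (8,6)@(17, 13): e=[-20,19,64] → .
    (5,7)@(11, 15): e=[52,1,10] → X
    (8,7)@(17, 15): e=[-14,7,70] → .
  covered (9 px):
    . . . . . . . . . . .
    . . . . . . . . . . .
    . . . . . . . . . . .
    . . . . . . X . . . .
    . . . . . . X . . . .
    . . . . . . X . . . .
    . . . . . X X X . . .
    . . . . . X X X . . .
    . . . . . . . . . . .
    . . . . . . . . . . .

Final: [[0,4],[3,6]]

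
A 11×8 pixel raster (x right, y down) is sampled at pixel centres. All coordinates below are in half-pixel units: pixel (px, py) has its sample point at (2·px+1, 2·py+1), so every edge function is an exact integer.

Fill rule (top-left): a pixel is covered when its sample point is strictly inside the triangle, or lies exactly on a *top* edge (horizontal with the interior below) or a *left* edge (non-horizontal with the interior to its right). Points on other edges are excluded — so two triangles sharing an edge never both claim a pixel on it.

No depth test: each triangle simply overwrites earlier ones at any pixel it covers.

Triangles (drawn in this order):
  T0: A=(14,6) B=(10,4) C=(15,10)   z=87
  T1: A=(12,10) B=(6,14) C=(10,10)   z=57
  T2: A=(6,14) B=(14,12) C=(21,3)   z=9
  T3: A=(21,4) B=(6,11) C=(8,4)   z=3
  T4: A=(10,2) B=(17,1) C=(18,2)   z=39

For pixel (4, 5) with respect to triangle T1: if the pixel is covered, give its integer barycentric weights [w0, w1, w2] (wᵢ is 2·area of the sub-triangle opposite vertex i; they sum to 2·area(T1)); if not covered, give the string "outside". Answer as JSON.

T0:
  2·area = 14  (B↔C swapped to make it positive)
  edge (14, 6)→(15, 10): d=(1,4) right/bottom  bias=-1
  edge (15, 10)→(10, 4): d=(-5,-6) top-left  bias=+0
  edge (10, 4)→(14, 6): d=(4,2) right/bottom  bias=-1
    (5,2)@(11, 5): e=[11,1,2] → █
    (6,2)@(13, 5): e=[3,13,-2] → ·
    (5,3)@(11, 7): e=[13,-9,10] → ·
    (6,3)@(13, 7): e=[5,3,6] → █
    (7,3)@(15, 7): e=[-3,15,2] → ·
    (6,4)@(13, 9): e=[7,-7,14] → ·
  covered (2 px):
    · · · · · · · · · · ·
    · · · · · · · · · · ·
    · · · · · █ · · · · ·
    · · · · · · █ · · · ·
    · · · · · · · · · · ·
    · · · · · · · · · · ·
    · · · · · · · · · · ·
    · · · · · · · · · · ·
T1:
  2·area = 8
  edge (12, 10)→(6, 14): d=(-6,4) right/bottom  bias=-1
  edge (6, 14)→(10, 10): d=(4,-4) top-left  bias=+0
  edge (10, 10)→(12, 10): d=(2,0) top-left  bias=+0
    (9,0)@(19, 1): e=[26,0,-18] → ·  [on edge]
    (8,1)@(17, 3): e=[22,0,-14] → ·  [on edge]
    (7,2)@(15, 5): e=[18,0,-10] → ·  [on edge]
    (6,3)@(13, 7): e=[14,0,-6] → ·  [on edge]
    (5,4)@(11, 9): e=[10,0,-2] → ·  [on edge]
    (4,5)@(9, 11): e=[6,0,2] → █  [on edge]
    (5,5)@(11, 11): e=[-2,8,2] → ·
    (3,6)@(7, 13): e=[2,0,6] → █  [on edge]
    (4,6)@(9, 13): e=[-6,8,6] → ·
    (2,7)@(5, 15): e=[-2,0,10] → ·  [on edge]
    (3,7)@(7, 15): e=[-10,8,10] → ·
  covered (2 px):
    · · · · · · · · · · ·
    · · · · · · · · · · ·
    · · · · · · · · · · ·
    · · · · · · · · · · ·
    · · · · · · · · · · ·
    · · · · █ · · · · · ·
    · · · █ · · · · · · ·
    · · · · · · · · · · ·
T2:
  2·area = 58  (B↔C swapped to make it positive)
  edge (6, 14)→(21, 3): d=(15,-11) top-left  bias=+0
  edge (21, 3)→(14, 12): d=(-7,9) right/bottom  bias=-1
  edge (14, 12)→(6, 14): d=(-8,2) right/bottom  bias=-1
    (10,1)@(21, 3): e=[0,0,58] → ·  [on edge]
    (9,2)@(19, 5): e=[8,4,46] → █
    (10,2)@(21, 5): e=[30,-14,42] → ·
    (8,3)@(17, 7): e=[16,8,34] → █
    (9,3)@(19, 7): e=[38,-10,30] → ·
    (6,4)@(13, 9): e=[2,30,26] → █
    (7,4)@(15, 9): e=[24,12,22] → █
    (8,4)@(17, 9): e=[46,-6,18] → ·
    (5,5)@(11, 11): e=[10,34,14] → █
    (7,5)@(15, 11): e=[54,-2,6] → ·
    (4,6)@(9, 13): e=[18,38,2] → █
    (5,6)@(11, 13): e=[40,20,-2] → ·
  covered (7 px):
    · · · · · · · · · · ·
    · · · · · · · · · · ·
    · · · · · · · · · █ ·
    · · · · · · · · █ · ·
    · · · · · · █ █ · · ·
    · · · · · █ █ · · · ·
    · · · · █ · · · · · ·
    · · · · · · · · · · ·
T3:
  2·area = 91
  edge (21, 4)→(6, 11): d=(-15,7) right/bottom  bias=-1
  edge (6, 11)→(8, 4): d=(2,-7) top-left  bias=+0
  edge (8, 4)→(21, 4): d=(13,0) top-left  bias=+0
    (4,2)@(9, 5): e=[69,9,13] → █
    (5,2)@(11, 5): e=[55,23,13] → █
    (6,2)@(13, 5): e=[41,37,13] → █
    (7,2)@(15, 5): e=[27,51,13] → █
    (8,2)@(17, 5): e=[13,65,13] → █
    (9,2)@(19, 5): e=[-1,79,13] → ·
    (4,3)@(9, 7): e=[39,13,39] → █
    (7,3)@(15, 7): e=[-3,55,39] → ·
    (8,3)@(17, 7): e=[-17,69,39] → ·
    (3,4)@(7, 9): e=[23,3,65] → █
    (5,4)@(11, 9): e=[-5,31,65] → ·
    (6,4)@(13, 9): e=[-19,45,65] → ·
  covered (10 px):
    · · · · · · · · · · ·
    · · · · · · · · · · ·
    · · · · █ █ █ █ █ · ·
    · · · · █ █ █ · · · ·
    · · · █ █ · · · · · ·
    · · · · · · · · · · ·
    · · · · · · · · · · ·
    · · · · · · · · · · ·
T4:
  2·area = 8
  edge (10, 2)→(17, 1): d=(7,-1) top-left  bias=+0
  edge (17, 1)→(18, 2): d=(1,1) right/bottom  bias=-1
  edge (18, 2)→(10, 2): d=(-8,0) right/bottom  bias=-1
    (8,0)@(17, 1): e=[0,0,8] → ·  [on edge]
    (1,1)@(3, 3): e=[0,16,-8] → ·  [on edge]
    (9,1)@(19, 3): e=[16,0,-8] → ·  [on edge]
    (10,2)@(21, 5): e=[32,0,-24] → ·  [on edge]
  covered (0 px):
    · · · · · · · · · · ·
    · · · · · · · · · · ·
    · · · · · · · · · · ·
    · · · · · · · · · · ·
    · · · · · · · · · · ·
    · · · · · · · · · · ·
    · · · · · · · · · · ·
    · · · · · · · · · · ·

Final: [0,2,6]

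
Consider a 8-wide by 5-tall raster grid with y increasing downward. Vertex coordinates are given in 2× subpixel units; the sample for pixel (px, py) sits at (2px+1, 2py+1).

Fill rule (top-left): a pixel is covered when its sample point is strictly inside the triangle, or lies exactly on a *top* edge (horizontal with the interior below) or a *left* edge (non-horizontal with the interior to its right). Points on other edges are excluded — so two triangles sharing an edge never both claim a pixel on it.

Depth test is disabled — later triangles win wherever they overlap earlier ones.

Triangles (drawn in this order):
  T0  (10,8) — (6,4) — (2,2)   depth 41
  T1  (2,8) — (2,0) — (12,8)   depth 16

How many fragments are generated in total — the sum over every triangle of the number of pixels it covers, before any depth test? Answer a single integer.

T0:
  2·area = 8  (B↔C swapped to make it positive)
  edge (10, 8)→(2, 2): d=(-8,-6) top-left  bias=+0
  edge (2, 2)→(6, 4): d=(4,2) right/bottom  bias=-1
  edge (6, 4)→(10, 8): d=(4,4) right/bottom  bias=-1
    (1,0)@(3, 1): e=[14,-6,0] → ·  [on edge]
    (2,1)@(5, 3): e=[10,-2,0] → ·  [on edge]
    (3,2)@(7, 5): e=[6,2,0] → ·  [on edge]
    (4,3)@(9, 7): e=[2,6,0] → ·  [on edge]
    (5,4)@(11, 9): e=[-2,10,0] → ·  [on edge]
  covered (0 px):
    · · · · · · · ·
    · · · · · · · ·
    · · · · · · · ·
    · · · · · · · ·
    · · · · · · · ·
T1:
  2·area = 80
  edge (2, 8)→(2, 0): d=(0,-8) top-left  bias=+0
  edge (2, 0)→(12, 8): d=(10,8) right/bottom  bias=-1
  edge (12, 8)→(2, 8): d=(-10,0) right/bottom  bias=-1
    (1,0)@(3, 1): e=[8,2,70] → #
    (2,0)@(5, 1): e=[24,-14,70] → ·
    (1,1)@(3, 3): e=[8,22,50] → #
    (2,1)@(5, 3): e=[24,6,50] → #
    (3,1)@(7, 3): e=[40,-10,50] → ·
    (1,2)@(3, 5): e=[8,42,30] → #
    (3,2)@(7, 5): e=[40,10,30] → #
    (4,2)@(9, 5): e=[56,-6,30] → ·
    (1,3)@(3, 7): e=[8,62,10] → #
    (4,3)@(9, 7): e=[56,14,10] → #
    (5,3)@(11, 7): e=[72,-2,10] → ·
    (1,4)@(3, 9): e=[8,82,-10] → ·
  covered (10 px):
    · # · · · · · ·
    · # # · · · · ·
    · # # # · · · ·
    · # # # # · · ·
    · · · · · · · ·

Final: 10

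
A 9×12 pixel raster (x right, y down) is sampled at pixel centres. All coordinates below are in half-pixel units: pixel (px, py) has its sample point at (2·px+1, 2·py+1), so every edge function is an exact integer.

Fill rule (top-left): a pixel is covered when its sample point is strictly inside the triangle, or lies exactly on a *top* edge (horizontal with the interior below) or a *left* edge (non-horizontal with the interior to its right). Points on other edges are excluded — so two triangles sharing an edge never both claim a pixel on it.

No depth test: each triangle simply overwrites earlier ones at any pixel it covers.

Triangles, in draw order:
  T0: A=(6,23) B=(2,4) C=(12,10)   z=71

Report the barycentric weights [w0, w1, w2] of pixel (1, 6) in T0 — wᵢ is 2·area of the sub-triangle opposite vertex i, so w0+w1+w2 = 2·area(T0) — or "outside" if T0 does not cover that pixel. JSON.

T0:
  2·area = 166
  edge (6, 23)→(2, 4): d=(-4,-19) top-left  bias=+0
  edge (2, 4)→(12, 10): d=(10,6) right/bottom  bias=-1
  edge (12, 10)→(6, 23): d=(-6,13) right/bottom  bias=-1
    (1,2)@(3, 5): e=[15,4,147] → █
    (2,2)@(5, 5): e=[53,-8,121] → ·
    (1,3)@(3, 7): e=[7,24,135] → █
    (2,3)@(5, 7): e=[45,12,109] → █
    (3,3)@(7, 7): e=[83,0,83] → ·  [on edge]
    (1,4)@(3, 9): e=[-1,44,123] → ·
    (2,4)@(5, 9): e=[37,32,97] → █
    (3,4)@(7, 9): e=[75,20,71] → █
    (4,4)@(9, 9): e=[113,8,45] → █
    (5,4)@(11, 9): e=[151,-4,19] → ·
    (2,5)@(5, 11): e=[29,52,85] → █
    (5,5)@(11, 11): e=[143,16,7] → █
    (8,6)@(17, 13): e=[249,0,-83] → ·  [on edge]
  covered (19 px):
    · · · · · · · · ·
    · · · · · · · · ·
    · █ · · · · · · ·
    · █ █ · · · · · ·
    · · █ █ █ · · · ·
    · · █ █ █ █ · · ·
    · · █ █ █ · · · ·
    · · █ █ █ · · · ·
    · · █ █ · · · · ·
    · · · █ · · · · ·
    · · · · · · · · ·
    · · · · · · · · ·

Result: "outside"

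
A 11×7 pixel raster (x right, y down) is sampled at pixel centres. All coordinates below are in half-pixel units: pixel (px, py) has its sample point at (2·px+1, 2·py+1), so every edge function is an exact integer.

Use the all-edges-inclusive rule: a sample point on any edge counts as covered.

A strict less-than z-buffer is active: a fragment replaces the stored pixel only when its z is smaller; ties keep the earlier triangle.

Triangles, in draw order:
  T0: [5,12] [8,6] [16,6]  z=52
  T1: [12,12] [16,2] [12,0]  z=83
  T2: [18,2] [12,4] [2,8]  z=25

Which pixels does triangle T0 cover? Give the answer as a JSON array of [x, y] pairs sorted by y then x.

T0:
  2·area = 48
  edge (5, 12)→(8, 6): d=(3,-6) inclusive
  edge (8, 6)→(16, 6): d=(8,0) inclusive
  edge (16, 6)→(5, 12): d=(-11,6) inclusive
    (4,3)@(9, 7): e=[9,8,31] → #
    (5,3)@(11, 7): e=[21,8,19] → #
    (6,3)@(13, 7): e=[33,8,7] → #
    (7,3)@(15, 7): e=[45,8,-5] → ·
    (3,4)@(7, 9): e=[3,24,21] → #
    (5,4)@(11, 9): e=[27,24,-3] → ·
    (6,4)@(13, 9): e=[39,24,-15] → ·
    (3,5)@(7, 11): e=[9,40,-1] → ·
    (4,5)@(9, 11): e=[21,40,-13] → ·
  covered (5 px):
    · · · · · · · · · · ·
    · · · · · · · · · · ·
    · · · · · · · · · · ·
    · · · · # # # · · · ·
    · · · # # · · · · · ·
    · · · · · · · · · · ·
    · · · · · · · · · · ·
T1:
  2·area = 48  (B↔C swapped to make it positive)
  edge (12, 12)→(12, 0): d=(0,-12) inclusive
  edge (12, 0)→(16, 2): d=(4,2) inclusive
  edge (16, 2)→(12, 12): d=(-4,10) inclusive
    (6,0)@(13, 1): e=[12,2,34] → #
    (7,0)@(15, 1): e=[36,-2,14] → ·
    (6,1)@(13, 3): e=[12,10,26] → #
    (7,1)@(15, 3): e=[36,6,6] → #
    (8,1)@(17, 3): e=[60,2,-14] → ·
    (6,2)@(13, 5): e=[12,18,18] → #
    (7,2)@(15, 5): e=[36,14,-2] → ·
    (6,3)@(13, 7): e=[12,26,10] → #
    (7,3)@(15, 7): e=[36,22,-10] → ·
    (6,4)@(13, 9): e=[12,34,2] → #
    (7,4)@(15, 9): e=[36,30,-18] → ·
    (6,5)@(13, 11): e=[12,42,-6] → ·
  covered (6 px):
    · · · · · · # · · · ·
    · · · · · · # # · · ·
    · · · · · · # · · · ·
    · · · · · · # · · · ·
    · · · · · · # · · · ·
    · · · · · · · · · · ·
    · · · · · · · · · · ·
T2:
  2·area = 4  (B↔C swapped to make it positive)
  edge (18, 2)→(2, 8): d=(-16,6) inclusive
  edge (2, 8)→(12, 4): d=(10,-4) inclusive
  edge (12, 4)→(18, 2): d=(6,-2) inclusive
    (10,0)@(21, 1): e=[-2,6,0] → ·  [on edge]
    (7,1)@(15, 3): e=[2,2,0] → #  [on edge]
    (8,1)@(17, 3): e=[-10,10,4] → ·
    (4,2)@(9, 5): e=[6,-2,0] → ·  [on edge]
    (7,2)@(15, 5): e=[-30,22,12] → ·
    (1,3)@(3, 7): e=[10,-6,0] → ·  [on edge]
  covered (1 px):
    · · · · · · · · · · ·
    · · · · · · · # · · ·
    · · · · · · · · · · ·
    · · · · · · · · · · ·
    · · · · · · · · · · ·
    · · · · · · · · · · ·
    · · · · · · · · · · ·

Answer: [[4,3],[5,3],[6,3],[3,4],[4,4]]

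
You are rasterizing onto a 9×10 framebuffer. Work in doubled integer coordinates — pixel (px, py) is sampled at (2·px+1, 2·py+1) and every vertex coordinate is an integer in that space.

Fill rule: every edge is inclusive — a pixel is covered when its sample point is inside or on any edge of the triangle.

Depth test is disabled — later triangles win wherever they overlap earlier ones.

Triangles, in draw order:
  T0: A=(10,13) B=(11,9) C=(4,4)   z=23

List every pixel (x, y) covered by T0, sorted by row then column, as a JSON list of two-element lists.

T0:
  2·area = 33  (B↔C swapped to make it positive)
  edge (10, 13)→(4, 4): d=(-6,-9) inclusive
  edge (4, 4)→(11, 9): d=(7,5) inclusive
  edge (11, 9)→(10, 13): d=(-1,4) inclusive
    (6,0)@(13, 1): e=[99,-66,0] → ·  [on edge]
    (2,2)@(5, 5): e=[3,2,28] → █
    (3,2)@(7, 5): e=[21,-8,20] → ·
    (2,3)@(5, 7): e=[-9,16,26] → ·
    (3,3)@(7, 7): e=[9,6,18] → █
    (4,3)@(9, 7): e=[27,-4,10] → ·
    (3,4)@(7, 9): e=[-3,20,16] → ·
    (4,4)@(9, 9): e=[15,10,8] → █
    (5,4)@(11, 9): e=[33,0,0] → █  [on edge]
    (6,4)@(13, 9): e=[51,-10,-8] → ·
    (4,5)@(9, 11): e=[3,24,6] → █
    (5,5)@(11, 11): e=[21,14,-2] → ·
    (4,8)@(9, 17): e=[-33,66,0] → ·  [on edge]
  covered (5 px):
    · · · · · · · · ·
    · · · · · · · · ·
    · · █ · · · · · ·
    · · · █ · · · · ·
    · · · · █ █ · · ·
    · · · · █ · · · ·
    · · · · · · · · ·
    · · · · · · · · ·
    · · · · · · · · ·
    · · · · · · · · ·

Answer: [[2,2],[3,3],[4,4],[5,4],[4,5]]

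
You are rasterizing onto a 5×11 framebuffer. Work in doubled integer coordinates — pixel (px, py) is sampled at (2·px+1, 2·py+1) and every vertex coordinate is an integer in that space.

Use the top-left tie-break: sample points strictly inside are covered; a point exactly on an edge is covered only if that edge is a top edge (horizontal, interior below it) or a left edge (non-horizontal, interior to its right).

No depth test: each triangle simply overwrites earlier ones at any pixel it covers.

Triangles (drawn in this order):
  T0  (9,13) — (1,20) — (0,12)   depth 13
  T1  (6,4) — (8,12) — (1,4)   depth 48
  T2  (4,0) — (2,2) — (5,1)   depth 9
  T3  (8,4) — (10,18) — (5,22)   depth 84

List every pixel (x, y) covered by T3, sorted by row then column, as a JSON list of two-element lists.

T0:
  2·area = 71
  edge (9, 13)→(1, 20): d=(-8,7) right/bottom  bias=-1
  edge (1, 20)→(0, 12): d=(-1,-8) top-left  bias=+0
  edge (0, 12)→(9, 13): d=(9,1) right/bottom  bias=-1
    (0,6)@(1, 13): e=[56,7,8] → #
    (1,6)@(3, 13): e=[42,23,6] → #
    (2,6)@(5, 13): e=[28,39,4] → #
    (3,6)@(7, 13): e=[14,55,2] → #
    (4,6)@(9, 13): e=[0,71,0] → ·  [on edge]
    (0,7)@(1, 15): e=[40,5,26] → #
    (3,7)@(7, 15): e=[-2,53,20] → ·
    (0,8)@(1, 17): e=[24,3,44] → #
    (2,8)@(5, 17): e=[-4,35,40] → ·
    (0,9)@(1, 19): e=[8,1,62] → #
    (1,9)@(3, 19): e=[-6,17,60] → ·
    (0,10)@(1, 21): e=[-8,-1,80] → ·
  covered (10 px):
    · · · · ·
    · · · · ·
    · · · · ·
    · · · · ·
    · · · · ·
    · · · · ·
    # # # # ·
    # # # · ·
    # # · · ·
    # · · · ·
    · · · · ·
T1:
  2·area = 40
  edge (6, 4)→(8, 12): d=(2,8) right/bottom  bias=-1
  edge (8, 12)→(1, 4): d=(-7,-8) top-left  bias=+0
  edge (1, 4)→(6, 4): d=(5,0) top-left  bias=+0
    (1,2)@(3, 5): e=[26,9,5] → #
    (2,2)@(5, 5): e=[10,25,5] → #
    (3,2)@(7, 5): e=[-6,41,5] → ·
    (1,3)@(3, 7): e=[30,-5,15] → ·
    (2,3)@(5, 7): e=[14,11,15] → #
    (3,3)@(7, 7): e=[-2,27,15] → ·
    (2,4)@(5, 9): e=[18,-3,25] → ·
    (3,4)@(7, 9): e=[2,13,25] → #
    (4,4)@(9, 9): e=[-14,29,25] → ·
    (3,5)@(7, 11): e=[6,-1,35] → ·
  covered (4 px):
    · · · · ·
    · · · · ·
    · # # · ·
    · · # · ·
    · · · # ·
    · · · · ·
    · · · · ·
    · · · · ·
    · · · · ·
    · · · · ·
    · · · · ·
T2:
  2·area = 4  (B↔C swapped to make it positive)
  edge (4, 0)→(5, 1): d=(1,1) right/bottom  bias=-1
  edge (5, 1)→(2, 2): d=(-3,1) right/bottom  bias=-1
  edge (2, 2)→(4, 0): d=(2,-2) top-left  bias=+0
    (1,0)@(3, 1): e=[2,2,0] → #  [on edge]
    (2,0)@(5, 1): e=[0,0,4] → ·  [on edge]
    (0,1)@(1, 3): e=[6,-2,0] → ·  [on edge]
    (1,1)@(3, 3): e=[4,-4,4] → ·
    (3,1)@(7, 3): e=[0,-8,12] → ·  [on edge]
    (4,2)@(9, 5): e=[0,-16,20] → ·  [on edge]
  covered (1 px):
    · # · · ·
    · · · · ·
    · · · · ·
    · · · · ·
    · · · · ·
    · · · · ·
    · · · · ·
    · · · · ·
    · · · · ·
    · · · · ·
    · · · · ·
T3:
  2·area = 78
  edge (8, 4)→(10, 18): d=(2,14) right/bottom  bias=-1
  edge (10, 18)→(5, 22): d=(-5,4) right/bottom  bias=-1
  edge (5, 22)→(8, 4): d=(3,-18) top-left  bias=+0
    (3,5)@(7, 11): e=[28,47,3] → #
    (4,5)@(9, 11): e=[0,39,39] → ·  [on edge]
    (3,6)@(7, 13): e=[32,37,9] → #
    (4,6)@(9, 13): e=[4,29,45] → #
    (3,7)@(7, 15): e=[36,27,15] → #
    (3,8)@(7, 17): e=[40,17,21] → #
    (3,9)@(7, 19): e=[44,7,27] → #
    (4,9)@(9, 19): e=[16,-1,63] → ·
    (3,10)@(7, 21): e=[48,-3,33] → ·
  covered (8 px):
    · · · · ·
    · · · · ·
    · · · · ·
    · · · · ·
    · · · · ·
    · · · # ·
    · · · # #
    · · · # #
    · · · # #
    · · · # ·
    · · · · ·

Answer: [[3,5],[3,6],[4,6],[3,7],[4,7],[3,8],[4,8],[3,9]]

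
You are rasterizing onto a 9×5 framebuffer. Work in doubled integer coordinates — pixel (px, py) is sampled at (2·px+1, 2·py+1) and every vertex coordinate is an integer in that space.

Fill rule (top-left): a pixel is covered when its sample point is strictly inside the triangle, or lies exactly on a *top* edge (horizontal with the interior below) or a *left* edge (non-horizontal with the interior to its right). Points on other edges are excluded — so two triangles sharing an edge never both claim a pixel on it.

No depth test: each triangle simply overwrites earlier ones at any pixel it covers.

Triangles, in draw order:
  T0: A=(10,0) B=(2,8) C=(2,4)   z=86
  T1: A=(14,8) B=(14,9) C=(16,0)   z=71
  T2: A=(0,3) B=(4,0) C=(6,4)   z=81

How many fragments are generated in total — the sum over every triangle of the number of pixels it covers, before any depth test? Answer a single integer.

T0:
  2·area = 32
  edge (10, 0)→(2, 8): d=(-8,8) right/bottom  bias=-1
  edge (2, 8)→(2, 4): d=(0,-4) top-left  bias=+0
  edge (2, 4)→(10, 0): d=(8,-4) top-left  bias=+0
    (4,0)@(9, 1): e=[0,28,4] → ·  [on edge]
    (2,1)@(5, 3): e=[16,12,4] → █
    (3,1)@(7, 3): e=[0,20,12] → ·  [on edge]
    (1,2)@(3, 5): e=[16,4,12] → █
    (2,2)@(5, 5): e=[0,12,20] → ·  [on edge]
    (1,3)@(3, 7): e=[0,4,28] → ·  [on edge]
    (0,4)@(1, 9): e=[0,-4,36] → ·  [on edge]
  covered (2 px):
    · · · · · · · · ·
    · · █ · · · · · ·
    · █ · · · · · · ·
    · · · · · · · · ·
    · · · · · · · · ·
T1:
  2·area = 2  (B↔C swapped to make it positive)
  edge (14, 8)→(16, 0): d=(2,-8) top-left  bias=+0
  edge (16, 0)→(14, 9): d=(-2,9) right/bottom  bias=-1
  edge (14, 9)→(14, 8): d=(0,-1) top-left  bias=+0
  covered (0 px):
    · · · · · · · · ·
    · · · · · · · · ·
    · · · · · · · · ·
    · · · · · · · · ·
    · · · · · · · · ·
T2:
  2·area = 22
  edge (0, 3)→(4, 0): d=(4,-3) top-left  bias=+0
  edge (4, 0)→(6, 4): d=(2,4) right/bottom  bias=-1
  edge (6, 4)→(0, 3): d=(-6,-1) top-left  bias=+0
    (1,0)@(3, 1): e=[1,6,15] → █
    (2,0)@(5, 1): e=[7,-2,17] → ·
    (0,1)@(1, 3): e=[3,18,1] → █
    (2,1)@(5, 3): e=[15,2,5] → █
    (3,1)@(7, 3): e=[21,-6,7] → ·
    (0,2)@(1, 5): e=[11,22,-11] → ·
    (1,2)@(3, 5): e=[17,14,-9] → ·
    (2,2)@(5, 5): e=[23,6,-7] → ·
  covered (4 px):
    · █ · · · · · · ·
    █ █ █ · · · · · ·
    · · · · · · · · ·
    · · · · · · · · ·
    · · · · · · · · ·

Result: 6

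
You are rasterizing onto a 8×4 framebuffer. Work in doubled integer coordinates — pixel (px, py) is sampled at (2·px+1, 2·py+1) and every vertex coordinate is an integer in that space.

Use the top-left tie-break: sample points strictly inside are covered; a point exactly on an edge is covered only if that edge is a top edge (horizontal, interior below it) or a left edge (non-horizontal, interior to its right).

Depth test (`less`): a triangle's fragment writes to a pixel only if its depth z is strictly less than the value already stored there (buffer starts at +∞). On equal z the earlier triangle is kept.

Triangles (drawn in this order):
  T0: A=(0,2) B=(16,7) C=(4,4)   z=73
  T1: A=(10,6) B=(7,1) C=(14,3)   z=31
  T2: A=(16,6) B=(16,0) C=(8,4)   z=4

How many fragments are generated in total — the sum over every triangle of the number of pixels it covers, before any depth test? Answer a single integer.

T0:
  2·area = 12
  edge (0, 2)→(16, 7): d=(16,5) right/bottom  bias=-1
  edge (16, 7)→(4, 4): d=(-12,-3) top-left  bias=+0
  edge (4, 4)→(0, 2): d=(-4,-2) top-left  bias=+0
    (1,1)@(3, 3): e=[1,9,2] → #
    (2,1)@(5, 3): e=[-9,15,6] → ·
    (1,2)@(3, 5): e=[33,-15,-6] → ·
    (4,2)@(9, 5): e=[3,3,6] → #
    (5,2)@(11, 5): e=[-7,9,10] → ·
    (4,3)@(9, 7): e=[35,-21,-2] → ·
  covered (2 px):
    · · · · · · · ·
    · # · · · · · ·
    · · · · # · · ·
    · · · · · · · ·
T1:
  2·area = 29
  edge (10, 6)→(7, 1): d=(-3,-5) top-left  bias=+0
  edge (7, 1)→(14, 3): d=(7,2) right/bottom  bias=-1
  edge (14, 3)→(10, 6): d=(-4,3) right/bottom  bias=-1
    (3,0)@(7, 1): e=[0,0,29] → ·  [on edge]
    (4,1)@(9, 3): e=[4,10,15] → #
    (5,1)@(11, 3): e=[14,6,9] → #
    (6,1)@(13, 3): e=[24,2,3] → #
    (7,1)@(15, 3): e=[34,-2,-3] → ·
    (4,2)@(9, 5): e=[-2,24,7] → ·
    (5,2)@(11, 5): e=[8,20,1] → #
    (6,2)@(13, 5): e=[18,16,-5] → ·
    (5,3)@(11, 7): e=[2,34,-7] → ·
  covered (4 px):
    · · · · · · · ·
    · · · · # # # ·
    · · · · · # · ·
    · · · · · · · ·
T2:
  2·area = 48  (B↔C swapped to make it positive)
  edge (16, 6)→(8, 4): d=(-8,-2) top-left  bias=+0
  edge (8, 4)→(16, 0): d=(8,-4) top-left  bias=+0
  edge (16, 0)→(16, 6): d=(0,6) right/bottom  bias=-1
    (7,0)@(15, 1): e=[38,4,6] → #
    (5,1)@(11, 3): e=[14,4,30] → #
    (6,1)@(13, 3): e=[18,12,18] → #
    (5,2)@(11, 5): e=[-2,20,30] → ·
    (6,2)@(13, 5): e=[2,28,18] → #
    (6,3)@(13, 7): e=[-14,44,18] → ·
    (7,3)@(15, 7): e=[-10,52,6] → ·
  covered (6 px):
    · · · · · · · #
    · · · · · # # #
    · · · · · · # #
    · · · · · · · ·

Answer: 12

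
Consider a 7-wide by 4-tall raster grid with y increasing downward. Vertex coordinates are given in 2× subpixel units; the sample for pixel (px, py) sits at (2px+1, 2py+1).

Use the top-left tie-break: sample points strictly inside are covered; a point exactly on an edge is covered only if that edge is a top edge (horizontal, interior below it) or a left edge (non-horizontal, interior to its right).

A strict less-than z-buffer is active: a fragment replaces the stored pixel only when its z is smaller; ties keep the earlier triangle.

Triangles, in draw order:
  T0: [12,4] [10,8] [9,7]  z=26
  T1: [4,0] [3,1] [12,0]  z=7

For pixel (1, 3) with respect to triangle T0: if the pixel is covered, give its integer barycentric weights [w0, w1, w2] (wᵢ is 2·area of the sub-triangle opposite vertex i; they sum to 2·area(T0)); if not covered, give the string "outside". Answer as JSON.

T0:
  2·area = 6
  edge (12, 4)→(10, 8): d=(-2,4) right/bottom  bias=-1
  edge (10, 8)→(9, 7): d=(-1,-1) top-left  bias=+0
  edge (9, 7)→(12, 4): d=(3,-3) top-left  bias=+0
    (1,0)@(3, 1): e=[42,0,-36] → ·  [on edge]
    (2,1)@(5, 3): e=[30,0,-24] → ·  [on edge]
    (6,1)@(13, 3): e=[-2,8,0] → ·  [on edge]
    (3,2)@(7, 5): e=[18,0,-12] → ·  [on edge]
    (5,2)@(11, 5): e=[2,4,0] → █  [on edge]
    (6,2)@(13, 5): e=[-6,6,6] → ·
    (4,3)@(9, 7): e=[6,0,0] → █  [on edge]
    (5,3)@(11, 7): e=[-2,2,6] → ·
  covered (2 px):
    · · · · · · ·
    · · · · · · ·
    · · · · · █ ·
    · · · · █ · ·
T1:
  2·area = 8  (B↔C swapped to make it positive)
  edge (4, 0)→(12, 0): d=(8,0) top-left  bias=+0
  edge (12, 0)→(3, 1): d=(-9,1) right/bottom  bias=-1
  edge (3, 1)→(4, 0): d=(1,-1) top-left  bias=+0
    (1,0)@(3, 1): e=[8,0,0] → ·  [on edge]
    (0,1)@(1, 3): e=[24,-16,0] → ·  [on edge]
  covered (0 px):
    · · · · · · ·
    · · · · · · ·
    · · · · · · ·
    · · · · · · ·

Final: "outside"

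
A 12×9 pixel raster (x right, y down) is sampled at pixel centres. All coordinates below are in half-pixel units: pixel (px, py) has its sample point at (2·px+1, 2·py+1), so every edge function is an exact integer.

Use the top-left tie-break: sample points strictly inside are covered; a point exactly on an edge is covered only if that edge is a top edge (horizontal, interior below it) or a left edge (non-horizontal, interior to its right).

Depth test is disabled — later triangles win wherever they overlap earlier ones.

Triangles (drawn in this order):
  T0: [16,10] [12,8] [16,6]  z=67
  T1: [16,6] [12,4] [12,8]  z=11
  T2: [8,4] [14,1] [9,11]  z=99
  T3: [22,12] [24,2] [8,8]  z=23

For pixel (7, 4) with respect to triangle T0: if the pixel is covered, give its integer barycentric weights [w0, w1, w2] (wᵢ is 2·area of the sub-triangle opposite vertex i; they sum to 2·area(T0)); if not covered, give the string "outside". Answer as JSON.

T0:
  2·area = 16
  edge (16, 10)→(12, 8): d=(-4,-2) top-left  bias=+0
  edge (12, 8)→(16, 6): d=(4,-2) top-left  bias=+0
  edge (16, 6)→(16, 10): d=(0,4) right/bottom  bias=-1
    (7,3)@(15, 7): e=[10,2,4] → X
    (8,3)@(17, 7): e=[14,6,-4] → .
    (7,4)@(15, 9): e=[2,10,4] → X
    (8,4)@(17, 9): e=[6,14,-4] → .
    (7,5)@(15, 11): e=[-6,18,4] → .
  covered (2 px):
    . . . . . . . . . . . .
    . . . . . . . . . . . .
    . . . . . . . . . . . .
    . . . . . . . X . . . .
    . . . . . . . X . . . .
    . . . . . . . . . . . .
    . . . . . . . . . . . .
    . . . . . . . . . . . .
    . . . . . . . . . . . .
T1:
  2·area = 16  (B↔C swapped to make it positive)
  edge (16, 6)→(12, 8): d=(-4,2) right/bottom  bias=-1
  edge (12, 8)→(12, 4): d=(0,-4) top-left  bias=+0
  edge (12, 4)→(16, 6): d=(4,2) right/bottom  bias=-1
    (6,2)@(13, 5): e=[10,4,2] → X
    (7,2)@(15, 5): e=[6,12,-2] → .
    (6,3)@(13, 7): e=[2,4,10] → X
    (7,3)@(15, 7): e=[-2,12,6] → .
    (6,4)@(13, 9): e=[-6,4,18] → .
  covered (2 px):
    . . . . . . . . . . . .
    . . . . . . . . . . . .
    . . . . . . X . . . . .
    . . . . . . X . . . . .
    . . . . . . . . . . . .
    . . . . . . . . . . . .
    . . . . . . . . . . . .
    . . . . . . . . . . . .
    . . . . . . . . . . . .
T2:
  2·area = 45
  edge (8, 4)→(14, 1): d=(6,-3) top-left  bias=+0
  edge (14, 1)→(9, 11): d=(-5,10) right/bottom  bias=-1
  edge (9, 11)→(8, 4): d=(-1,-7) top-left  bias=+0
    (5,1)@(11, 3): e=[3,20,22] → X
    (6,1)@(13, 3): e=[9,0,36] → .  [on edge]
    (4,2)@(9, 5): e=[9,30,6] → X
    (6,2)@(13, 5): e=[21,-10,34] → .
    (4,3)@(9, 7): e=[21,20,4] → X
    (5,3)@(11, 7): e=[27,0,18] → .  [on edge]
    (4,4)@(9, 9): e=[33,10,2] → X
    (5,4)@(11, 9): e=[39,-10,16] → .
    (4,5)@(9, 11): e=[45,0,0] → .  [on edge]
    (3,7)@(7, 15): e=[63,0,-18] → .  [on edge]
  covered (5 px):
    . . . . . . . . . . . .
    . . . . . X . . . . . .
    . . . . X X . . . . . .
    . . . . X . . . . . . .
    . . . . X . . . . . . .
    . . . . . . . . . . . .
    . . . . . . . . . . . .
    . . . . . . . . . . . .
    . . . . . . . . . . . .
T3:
  2·area = 148  (B↔C swapped to make it positive)
  edge (22, 12)→(8, 8): d=(-14,-4) top-left  bias=+0
  edge (8, 8)→(24, 2): d=(16,-6) top-left  bias=+0
  edge (24, 2)→(22, 12): d=(-2,10) right/bottom  bias=-1
    (11,1)@(23, 3): e=[130,10,8] → X
    (8,2)@(17, 5): e=[78,6,64] → X
    (9,2)@(19, 5): e=[86,18,44] → X
    (10,2)@(21, 5): e=[94,30,24] → X
    (5,3)@(11, 7): e=[26,2,120] → X
    (6,3)@(13, 7): e=[34,14,100] → X
    (7,3)@(15, 7): e=[42,26,80] → X
    (11,3)@(23, 7): e=[74,74,0] → .  [on edge]
    (5,4)@(11, 9): e=[-2,34,116] → .
    (6,4)@(13, 9): e=[6,46,96] → X
    (11,4)@(23, 9): e=[46,106,-4] → .
    (6,5)@(13, 11): e=[-22,78,92] → .
    (10,8)@(21, 17): e=[-74,222,0] → .  [on edge]
  covered (18 px):
    . . . . . . . . . . . .
    . . . . . . . . . . . X
    . . . . . . . . X X X X
    . . . . . X X X X X X .
    . . . . . . X X X X X .
    . . . . . . . . . X X .
    . . . . . . . . . . . .
    . . . . . . . . . . . .
    . . . . . . . . . . . .

Answer: [10,4,2]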